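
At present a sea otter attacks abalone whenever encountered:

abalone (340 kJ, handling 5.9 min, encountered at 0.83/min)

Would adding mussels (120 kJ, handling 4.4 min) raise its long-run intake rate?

On abalone alone, R = ΣλE/(1+Σλh) = 282.2/5.897 = 47.85 kJ/min.
Profitability of mussels: 120/4.4 = 27.27 kJ/min.
Since 27.27 < R, time spent handling mussels is better spent searching.

No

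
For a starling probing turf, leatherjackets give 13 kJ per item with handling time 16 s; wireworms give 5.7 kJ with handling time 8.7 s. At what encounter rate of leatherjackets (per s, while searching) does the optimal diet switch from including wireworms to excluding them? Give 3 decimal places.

The zero-one rule: include wireworms iff E₂/h₂ > λE₁/(1+λh₁). Equality gives the switch point.
λE₁h₂ = E₂ + λE₂h₁ ⇒ λ = E₂/(E₁h₂ − E₂h₁) = 5.7/(113.1 − 91.2) = 0.2603 per s.

0.260 per s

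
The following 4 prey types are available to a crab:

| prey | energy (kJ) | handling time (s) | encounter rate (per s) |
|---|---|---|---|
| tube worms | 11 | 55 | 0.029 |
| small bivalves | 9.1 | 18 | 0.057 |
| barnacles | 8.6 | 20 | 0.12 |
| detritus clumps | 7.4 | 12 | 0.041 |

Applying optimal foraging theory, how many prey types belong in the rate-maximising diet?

E/h in descending order: detritus clumps 0.617, small bivalves 0.506, barnacles 0.43, tube worms 0.2 kJ/s. The optimal diet is the largest prefix of this list for which every included type satisfies E_i/h_i > R on the types above it.
Rate on top 1: 0.2034. small bivalves: 0.506 > 0.2034 → include.
Rate on top 2: 0.3265. barnacles: 0.43 > 0.3265 → include.
Rate on top 3: 0.377. tube worms: 0.2 < 0.377 → exclude; stop.
Optimal diet: detritus clumps, small bivalves, barnacles — 3 of 4 types.

3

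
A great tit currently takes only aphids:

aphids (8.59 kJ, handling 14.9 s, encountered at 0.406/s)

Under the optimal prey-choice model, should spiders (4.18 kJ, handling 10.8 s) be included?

Intake rate on the current diet: R = (0.406×8.59) / (1 + 0.406×14.9) = 3.488/7.049 = 0.4947 kJ/s.
Profitability of spiders: 4.18/10.8 = 0.387 kJ/s.
0.387 < 0.4947, so adding spiders would lower the average — exclude it.

No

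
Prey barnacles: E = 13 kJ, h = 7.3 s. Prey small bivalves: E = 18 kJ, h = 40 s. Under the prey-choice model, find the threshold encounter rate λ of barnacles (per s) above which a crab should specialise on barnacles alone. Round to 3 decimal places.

0.046 per s

The zero-one rule: include small bivalves iff E₂/h₂ > λE₁/(1+λh₁). Equality gives the switch point.
λE₁h₂ = E₂ + λE₂h₁ ⇒ λ = E₂/(E₁h₂ − E₂h₁) = 18/(520 − 131.4) = 0.04632 per s.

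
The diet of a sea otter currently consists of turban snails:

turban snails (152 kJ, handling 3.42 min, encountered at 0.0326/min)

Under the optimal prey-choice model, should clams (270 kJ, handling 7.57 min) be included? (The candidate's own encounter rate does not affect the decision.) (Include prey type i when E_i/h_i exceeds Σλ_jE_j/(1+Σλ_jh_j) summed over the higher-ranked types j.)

Yes

Current rate: (0.0326×152)/(1 + 0.0326×3.42) = 4.458 kJ/min.
Profitability of clams: 270/7.57 = 35.67 kJ/min.
Since 35.67 > R, including clams increases the long-run rate.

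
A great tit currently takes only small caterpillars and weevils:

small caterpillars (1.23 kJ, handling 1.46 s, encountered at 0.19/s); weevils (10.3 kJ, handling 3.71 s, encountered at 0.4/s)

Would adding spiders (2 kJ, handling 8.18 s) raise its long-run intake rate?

Current rate: (0.19×1.23 + 0.4×10.3)/(1 + 0.19×1.46 + 0.4×3.71) = 1.577 kJ/s.
spiders: E/h = 2/8.18 = 0.2445 kJ/s.
0.2445 < 1.577, so adding spiders would lower the average — exclude it.

No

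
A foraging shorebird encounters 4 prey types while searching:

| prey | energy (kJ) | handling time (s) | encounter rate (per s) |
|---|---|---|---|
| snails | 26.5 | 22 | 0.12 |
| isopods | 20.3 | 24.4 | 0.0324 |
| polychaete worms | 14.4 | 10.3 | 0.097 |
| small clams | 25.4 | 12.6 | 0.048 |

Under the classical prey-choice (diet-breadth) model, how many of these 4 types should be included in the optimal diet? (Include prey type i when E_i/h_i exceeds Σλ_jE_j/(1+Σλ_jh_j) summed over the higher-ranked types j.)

3

E/h in descending order: small clams 2.02, polychaete worms 1.4, snails 1.2, isopods 0.832 kJ/s. The optimal diet is the largest prefix of this list for which every included type satisfies E_i/h_i > R on the types above it.
Rate on top 1: 0.7597. polychaete worms: 1.4 > 0.7597 → include.
Rate on top 2: 1.005. snails: 1.2 > 1.005 → include.
Rate on top 3: 1.105. isopods: 0.832 < 1.105 → exclude; stop.
Optimal diet: small clams, polychaete worms, snails — 3 of 4 types.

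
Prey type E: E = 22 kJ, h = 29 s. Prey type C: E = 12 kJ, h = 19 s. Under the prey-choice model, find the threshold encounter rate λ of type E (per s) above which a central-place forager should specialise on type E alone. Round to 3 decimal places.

Drop type C once their profitability E₂/h₂ falls below the rate achievable on type E alone: E₂/h₂ = λE₁/(1 + λh₁).
Solve for λ: λE₁h₂ = E₂(1 + λh₁) → λ(E₁h₂ − E₂h₁) = E₂ → λ = E₂/(E₁h₂ − E₂h₁).
λ = 12/(22×19 − 12×29) = 12/70 = 0.1714 per s.

0.171 per s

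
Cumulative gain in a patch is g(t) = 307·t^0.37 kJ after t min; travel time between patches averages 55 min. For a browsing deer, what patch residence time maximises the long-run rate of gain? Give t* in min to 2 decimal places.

32.30 min

Optimal t* satisfies g'(t*) = g(t*)/(T + t*).
g'(t) = 0.37·307·t^-0.63. Setting 0.37·307·t^-0.63 = 307·t^0.37/(55+t) gives 0.37(55+t) = t, so 0.63·t = 0.37×55.
t* = 0.37×55/0.63 = 32.3 min.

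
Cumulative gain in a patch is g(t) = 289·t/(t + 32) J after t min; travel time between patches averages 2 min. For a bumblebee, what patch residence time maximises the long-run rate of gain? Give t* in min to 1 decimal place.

Optimal t* satisfies g'(t*) = g(t*)/(T + t*).
g'(t) = 289·32/(t + 32)². Setting 289·32/(t+32)² = 289t/[(t+32)(2+t)] gives 32(2+t) = t(t+32), so t² = 32×2 = 64.
t* = √64 = 8 min.

8.0 min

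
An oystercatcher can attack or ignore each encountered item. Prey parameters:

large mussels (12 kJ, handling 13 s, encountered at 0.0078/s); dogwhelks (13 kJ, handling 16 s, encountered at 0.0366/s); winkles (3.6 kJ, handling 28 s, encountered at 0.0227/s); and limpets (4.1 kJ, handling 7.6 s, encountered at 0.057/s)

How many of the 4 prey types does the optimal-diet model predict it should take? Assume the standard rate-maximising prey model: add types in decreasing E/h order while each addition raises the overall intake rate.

3

Profitabilities (E/h, kJ/s): large mussels 0.923, dogwhelks 0.812, limpets 0.539, winkles 0.129. Add prey in this order while the next type's profitability exceeds the intake rate on those already taken.
Rate on top 1: 0.08498. dogwhelks: 0.812 > 0.08498 → include.
Rate on top 2: 0.3375. limpets: 0.539 > 0.3375 → include.
Rate on top 3: 0.3788. winkles: 0.129 < 0.3788 → exclude; stop.
Optimal diet: large mussels, dogwhelks, limpets — 3 of 4 types.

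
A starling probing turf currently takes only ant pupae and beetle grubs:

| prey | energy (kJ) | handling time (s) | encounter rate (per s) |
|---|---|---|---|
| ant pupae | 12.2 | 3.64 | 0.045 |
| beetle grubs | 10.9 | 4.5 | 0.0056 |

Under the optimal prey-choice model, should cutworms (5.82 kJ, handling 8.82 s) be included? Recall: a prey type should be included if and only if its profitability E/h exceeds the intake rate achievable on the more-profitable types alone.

Yes

Intake rate on the current diet: R = (0.045×12.2 + 0.0056×10.9) / (1 + 0.045×3.64 + 0.0056×4.5) = 0.61/1.189 = 0.5131 kJ/s.
cutworms: E/h = 5.82/8.82 = 0.6599 kJ/s.
Since 0.6599 > R, including cutworms increases the long-run rate.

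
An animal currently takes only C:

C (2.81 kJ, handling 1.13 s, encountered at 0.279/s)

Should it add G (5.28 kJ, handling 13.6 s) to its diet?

Intake rate on the current diet: R = (0.279×2.81) / (1 + 0.279×1.13) = 0.784/1.315 = 0.5961 kJ/s.
G: E/h = 5.28/13.6 = 0.3882 kJ/s.
0.3882 < 0.5961, so adding G would lower the average — exclude it.

No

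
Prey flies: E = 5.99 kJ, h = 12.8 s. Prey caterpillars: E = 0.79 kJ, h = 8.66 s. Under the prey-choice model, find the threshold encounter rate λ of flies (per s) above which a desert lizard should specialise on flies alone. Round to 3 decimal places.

0.019 per s

At the threshold, the rate on flies alone equals the profitability of caterpillars: λ·5.99/(1 + λ·12.8) = 0.79/8.66 = 0.09122.
Rearranging, λ(5.99 − 0.09122×12.8) = 0.09122, so λ = 0.09122/4.822 = 0.01892 per s.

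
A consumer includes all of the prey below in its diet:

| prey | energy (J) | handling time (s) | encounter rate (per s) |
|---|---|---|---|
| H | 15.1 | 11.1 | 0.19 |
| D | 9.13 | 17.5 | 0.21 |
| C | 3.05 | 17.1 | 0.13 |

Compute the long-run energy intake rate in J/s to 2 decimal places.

0.58 J/s

R = (0.19×15.1 + 0.21×9.13 + 0.13×3.05) / (1 + 0.19×11.1 + 0.21×17.5 + 0.13×17.1) = 5.183/9.007 = 0.5754 J/s.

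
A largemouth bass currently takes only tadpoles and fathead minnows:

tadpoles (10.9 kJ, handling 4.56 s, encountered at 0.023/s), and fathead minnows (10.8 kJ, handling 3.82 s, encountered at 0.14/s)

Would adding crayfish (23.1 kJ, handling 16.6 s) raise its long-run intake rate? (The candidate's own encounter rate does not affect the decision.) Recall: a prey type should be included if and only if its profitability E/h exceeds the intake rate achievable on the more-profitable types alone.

Intake rate on the current diet: R = (0.023×10.9 + 0.14×10.8) / (1 + 0.023×4.56 + 0.14×3.82) = 1.763/1.64 = 1.075 kJ/s.
Profitability of crayfish: 23.1/16.6 = 1.392 kJ/s.
1.392 > 1.075, so adding crayfish raises the average — include it.

Yes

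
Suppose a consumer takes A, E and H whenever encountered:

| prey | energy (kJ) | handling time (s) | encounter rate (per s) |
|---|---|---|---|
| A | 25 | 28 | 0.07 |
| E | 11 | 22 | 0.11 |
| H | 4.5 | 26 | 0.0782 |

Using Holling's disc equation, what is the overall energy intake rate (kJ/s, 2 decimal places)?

0.45 kJ/s

R = (0.07×25 + 0.11×11 + 0.0782×4.5) / (1 + 0.07×28 + 0.11×22 + 0.0782×26) = 3.312/7.413 = 0.4468 kJ/s.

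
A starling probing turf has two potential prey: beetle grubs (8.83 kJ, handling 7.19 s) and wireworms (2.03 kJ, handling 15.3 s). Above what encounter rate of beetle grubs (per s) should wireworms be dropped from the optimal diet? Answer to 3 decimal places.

0.017 per s

At the threshold, the rate on beetle grubs alone equals the profitability of wireworms: λ·8.83/(1 + λ·7.19) = 2.03/15.3 = 0.1327.
Rearranging, λ(8.83 − 0.1327×7.19) = 0.1327, so λ = 0.1327/7.876 = 0.01685 per s.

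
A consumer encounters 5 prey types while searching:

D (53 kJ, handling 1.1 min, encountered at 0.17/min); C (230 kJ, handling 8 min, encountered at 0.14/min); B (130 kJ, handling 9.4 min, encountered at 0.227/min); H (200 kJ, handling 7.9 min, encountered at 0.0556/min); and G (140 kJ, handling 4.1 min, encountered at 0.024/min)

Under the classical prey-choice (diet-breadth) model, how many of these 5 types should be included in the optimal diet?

Profitabilities (E/h, kJ/min): D 48.2, G 34.1, C 28.8, H 25.3, B 13.8. Add prey in this order while the next type's profitability exceeds the intake rate on those already taken.
Rate on top 1: 7.591. G: 34.1 > 7.591 → include.
Rate on top 2: 9.623. C: 28.8 > 9.623 → include.
Rate on top 3: 18.53. H: 25.3 > 18.53 → include.
Rate on top 4: 19.58. B: 13.8 < 19.58 → exclude; stop.
Optimal diet: D, G, C, H — 4 of 5 types.

4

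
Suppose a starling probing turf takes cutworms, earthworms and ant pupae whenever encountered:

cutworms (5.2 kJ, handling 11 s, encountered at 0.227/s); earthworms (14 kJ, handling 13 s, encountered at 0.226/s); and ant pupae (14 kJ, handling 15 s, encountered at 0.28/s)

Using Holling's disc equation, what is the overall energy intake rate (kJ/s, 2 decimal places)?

Energy encountered per unit search time: 0.227×5.2 + 0.226×14 + 0.28×14 = 8.264 kJ/s.
Handling time per unit search time: 0.227×11 + 0.226×13 + 0.28×15 = 9.635.
Rate = 8.264/(1 + 9.635) = 0.7771 kJ/s.

0.78 kJ/s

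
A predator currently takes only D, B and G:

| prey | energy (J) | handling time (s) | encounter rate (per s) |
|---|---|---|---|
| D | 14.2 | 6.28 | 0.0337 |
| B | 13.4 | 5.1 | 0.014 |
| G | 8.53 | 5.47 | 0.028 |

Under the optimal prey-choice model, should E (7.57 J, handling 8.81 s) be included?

On D, B and G alone, R = ΣλE/(1+Σλh) = 0.905/1.436 = 0.6301 J/s.
E: E/h = 7.57/8.81 = 0.8593 J/s.
Since 0.8593 > R, including E increases the long-run rate.

Yes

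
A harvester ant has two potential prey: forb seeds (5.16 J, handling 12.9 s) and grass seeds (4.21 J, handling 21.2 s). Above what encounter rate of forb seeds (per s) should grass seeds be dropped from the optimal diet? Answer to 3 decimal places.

The zero-one rule: include grass seeds iff E₂/h₂ > λE₁/(1+λh₁). Equality gives the switch point.
λE₁h₂ = E₂ + λE₂h₁ ⇒ λ = E₂/(E₁h₂ − E₂h₁) = 4.21/(109.4 − 54.31) = 0.07643 per s.

0.076 per s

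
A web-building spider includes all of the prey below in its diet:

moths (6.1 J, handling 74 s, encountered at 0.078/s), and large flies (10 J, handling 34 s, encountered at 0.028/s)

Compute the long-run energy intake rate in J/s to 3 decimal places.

0.098 J/s

R = (0.078×6.1 + 0.028×10) / (1 + 0.078×74 + 0.028×34) = 0.7558/7.724 = 0.09785 J/s.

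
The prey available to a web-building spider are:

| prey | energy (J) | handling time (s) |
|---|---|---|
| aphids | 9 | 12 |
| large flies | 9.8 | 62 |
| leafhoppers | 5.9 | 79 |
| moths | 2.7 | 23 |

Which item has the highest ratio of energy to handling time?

aphids

Profitability E/h (J/s): aphids = 9/12 = 0.75, large flies = 9.8/62 = 0.158, leafhoppers = 5.9/79 = 0.0747, moths = 2.7/23 = 0.117.
Ranked: aphids > large flies > moths > leafhoppers.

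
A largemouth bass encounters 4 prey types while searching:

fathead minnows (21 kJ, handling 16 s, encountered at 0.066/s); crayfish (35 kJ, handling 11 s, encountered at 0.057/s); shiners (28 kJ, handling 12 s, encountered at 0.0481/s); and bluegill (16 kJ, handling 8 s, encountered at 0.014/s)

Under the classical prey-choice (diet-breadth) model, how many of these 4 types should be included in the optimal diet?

3

Profitabilities (E/h, kJ/s): crayfish 3.18, shiners 2.33, bluegill 2, fathead minnows 1.31. Add prey in this order while the next type's profitability exceeds the intake rate on those already taken.
Rate on top 1: 1.226. shiners: 2.33 > 1.226 → include.
Rate on top 2: 1.516. bluegill: 2 > 1.516 → include.
Rate on top 3: 1.54. fathead minnows: 1.31 < 1.54 → exclude; stop.
Optimal diet: crayfish, shiners, bluegill — 3 of 4 types.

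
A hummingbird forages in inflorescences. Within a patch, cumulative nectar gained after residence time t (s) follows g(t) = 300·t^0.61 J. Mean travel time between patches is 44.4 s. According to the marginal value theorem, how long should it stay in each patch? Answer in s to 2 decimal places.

Maximise g(t)/(T+t): set derivative to zero → g'(t)(T+t) = g(t).
g'(t) = 0.61·300·t^-0.39. Setting 0.61·300·t^-0.39 = 300·t^0.61/(44.4+t) gives 0.61(44.4+t) = t, so 0.39·t = 0.61×44.4.
t* = 0.61×44.4/0.39 = 69.45 s.

69.45 s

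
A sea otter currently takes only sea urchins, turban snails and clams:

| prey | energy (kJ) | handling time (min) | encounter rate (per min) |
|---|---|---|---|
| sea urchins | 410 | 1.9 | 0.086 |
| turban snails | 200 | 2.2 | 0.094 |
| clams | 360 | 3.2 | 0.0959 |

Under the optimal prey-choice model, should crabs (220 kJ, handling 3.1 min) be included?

Yes

Intake rate on the current diet: R = (0.086×410 + 0.094×200 + 0.0959×360) / (1 + 0.086×1.9 + 0.094×2.2 + 0.0959×3.2) = 88.58/1.677 = 52.82 kJ/min.
Profitability of crabs: 220/3.1 = 70.97 kJ/min.
70.97 > 52.82, so adding crabs raises the average — include it.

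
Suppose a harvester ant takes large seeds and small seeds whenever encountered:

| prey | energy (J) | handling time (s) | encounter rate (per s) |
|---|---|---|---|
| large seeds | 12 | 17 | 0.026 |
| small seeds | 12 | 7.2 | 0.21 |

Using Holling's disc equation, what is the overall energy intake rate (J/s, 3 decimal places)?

0.959 J/s

Energy encountered per unit search time: 0.026×12 + 0.21×12 = 2.832 J/s.
Handling time per unit search time: 0.026×17 + 0.21×7.2 = 1.954.
Rate = 2.832/(1 + 1.954) = 0.9587 J/s.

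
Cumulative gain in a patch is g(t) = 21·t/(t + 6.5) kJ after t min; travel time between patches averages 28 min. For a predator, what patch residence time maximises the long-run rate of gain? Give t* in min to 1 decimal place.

Optimal t* satisfies g'(t*) = g(t*)/(T + t*).
g'(t) = 21·6.5/(t + 6.5)². Setting 21·6.5/(t+6.5)² = 21t/[(t+6.5)(28+t)] gives 6.5(28+t) = t(t+6.5), so t² = 6.5×28 = 182.
t* = √182 = 13.49 min.

13.5 min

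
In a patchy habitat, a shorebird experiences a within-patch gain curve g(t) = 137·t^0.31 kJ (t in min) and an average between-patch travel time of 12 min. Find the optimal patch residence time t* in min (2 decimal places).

Optimal t* satisfies g'(t*) = g(t*)/(T + t*).
g'(t) = 0.31·137·t^-0.69. Setting 0.31·137·t^-0.69 = 137·t^0.31/(12+t) gives 0.31(12+t) = t, so 0.69·t = 0.31×12.
t* = 0.31×12/0.69 = 5.391 min.

5.39 min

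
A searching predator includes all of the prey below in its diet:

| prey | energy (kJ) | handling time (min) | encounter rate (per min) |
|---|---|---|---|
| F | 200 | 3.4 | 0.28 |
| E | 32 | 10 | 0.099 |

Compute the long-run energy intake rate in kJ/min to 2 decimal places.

20.11 kJ/min

Energy encountered per unit search time: 0.28×200 + 0.099×32 = 59.17 kJ/min.
Handling time per unit search time: 0.28×3.4 + 0.099×10 = 1.942.
Rate = 59.17/(1 + 1.942) = 20.11 kJ/min.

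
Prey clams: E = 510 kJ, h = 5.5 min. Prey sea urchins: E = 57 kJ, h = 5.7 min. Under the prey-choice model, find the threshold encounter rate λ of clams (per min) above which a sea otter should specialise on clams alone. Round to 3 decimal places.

Drop sea urchins once their profitability E₂/h₂ falls below the rate achievable on clams alone: E₂/h₂ = λE₁/(1 + λh₁).
Solve for λ: λE₁h₂ = E₂(1 + λh₁) → λ(E₁h₂ − E₂h₁) = E₂ → λ = E₂/(E₁h₂ − E₂h₁).
λ = 57/(510×5.7 − 57×5.5) = 57/2594 = 0.02198 per min.

0.022 per min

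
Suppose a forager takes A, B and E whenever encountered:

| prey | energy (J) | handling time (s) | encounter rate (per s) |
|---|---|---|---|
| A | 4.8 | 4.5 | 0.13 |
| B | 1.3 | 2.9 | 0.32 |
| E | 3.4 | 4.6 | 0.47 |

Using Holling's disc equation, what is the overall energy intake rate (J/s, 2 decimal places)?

0.56 J/s

R = Σλ_iE_i / (1 + Σλ_ih_i)
Numerator: 0.13×4.8 + 0.32×1.3 + 0.47×3.4 = 2.638
Denominator: 1 + 0.13×4.5 + 0.32×2.9 + 0.47×4.6 = 4.675
R = 2.638/4.675 = 0.5643 J/s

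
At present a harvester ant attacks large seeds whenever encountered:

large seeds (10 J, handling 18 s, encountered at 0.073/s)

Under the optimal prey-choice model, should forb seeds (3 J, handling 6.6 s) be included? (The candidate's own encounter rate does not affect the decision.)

Yes

Intake rate on the current diet: R = (0.073×10) / (1 + 0.073×18) = 0.73/2.314 = 0.3155 J/s.
forb seeds: E/h = 3/6.6 = 0.4545 J/s.
0.4545 > 0.3155, so adding forb seeds raises the average — include it.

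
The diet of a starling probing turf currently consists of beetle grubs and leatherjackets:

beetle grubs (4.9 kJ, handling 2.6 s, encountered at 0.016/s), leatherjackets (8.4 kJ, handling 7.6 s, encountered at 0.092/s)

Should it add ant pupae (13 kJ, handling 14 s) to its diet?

Yes

On beetle grubs and leatherjackets alone, R = ΣλE/(1+Σλh) = 0.8512/1.741 = 0.489 kJ/s.
Profitability of ant pupae: 13/14 = 0.9286 kJ/s.
Since 0.9286 > R, including ant pupae increases the long-run rate.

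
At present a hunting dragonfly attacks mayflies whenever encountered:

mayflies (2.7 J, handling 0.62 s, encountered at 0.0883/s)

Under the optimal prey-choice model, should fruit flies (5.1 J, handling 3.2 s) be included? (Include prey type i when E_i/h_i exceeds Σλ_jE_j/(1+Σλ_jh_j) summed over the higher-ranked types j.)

Intake rate on the current diet: R = (0.0883×2.7) / (1 + 0.0883×0.62) = 0.2384/1.055 = 0.226 J/s.
Profitability of fruit flies: 5.1/3.2 = 1.594 J/s.
Since 1.594 > R, including fruit flies increases the long-run rate.

Yes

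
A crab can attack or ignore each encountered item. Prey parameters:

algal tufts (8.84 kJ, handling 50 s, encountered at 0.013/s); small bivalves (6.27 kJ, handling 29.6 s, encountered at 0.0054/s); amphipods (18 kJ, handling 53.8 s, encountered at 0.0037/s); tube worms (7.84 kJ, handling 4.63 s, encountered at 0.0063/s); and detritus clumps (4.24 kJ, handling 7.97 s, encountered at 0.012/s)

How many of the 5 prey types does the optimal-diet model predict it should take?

5

E/h in descending order: tube worms 1.69, detritus clumps 0.532, amphipods 0.335, small bivalves 0.212, algal tufts 0.177 kJ/s. The optimal diet is the largest prefix of this list for which every included type satisfies E_i/h_i > R on the types above it.
Rate on top 1: 0.04799. detritus clumps: 0.532 > 0.04799 → include.
Rate on top 2: 0.08915. amphipods: 0.335 > 0.08915 → include.
Rate on top 3: 0.126. small bivalves: 0.212 > 0.126 → include.
Rate on top 4: 0.1353. algal tufts: 0.177 > 0.1353 → include.
Optimal diet: tube worms, detritus clumps, amphipods, small bivalves, algal tufts — 5 of 5 types.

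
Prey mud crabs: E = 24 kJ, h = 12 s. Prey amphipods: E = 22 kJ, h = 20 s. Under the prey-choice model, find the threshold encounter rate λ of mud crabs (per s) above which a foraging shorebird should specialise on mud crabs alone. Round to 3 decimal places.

0.102 per s

At the threshold, the rate on mud crabs alone equals the profitability of amphipods: λ·24/(1 + λ·12) = 22/20 = 1.1.
Rearranging, λ(24 − 1.1×12) = 1.1, so λ = 1.1/10.8 = 0.1019 per s.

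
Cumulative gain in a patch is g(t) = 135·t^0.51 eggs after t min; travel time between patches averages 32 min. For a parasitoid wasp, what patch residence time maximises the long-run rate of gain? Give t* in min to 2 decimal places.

33.31 min

Optimal t* satisfies g'(t*) = g(t*)/(T + t*).
g'(t) = 0.51·135·t^-0.49. Setting 0.51·135·t^-0.49 = 135·t^0.51/(32+t) gives 0.51(32+t) = t, so 0.49·t = 0.51×32.
t* = 0.51×32/0.49 = 33.31 min.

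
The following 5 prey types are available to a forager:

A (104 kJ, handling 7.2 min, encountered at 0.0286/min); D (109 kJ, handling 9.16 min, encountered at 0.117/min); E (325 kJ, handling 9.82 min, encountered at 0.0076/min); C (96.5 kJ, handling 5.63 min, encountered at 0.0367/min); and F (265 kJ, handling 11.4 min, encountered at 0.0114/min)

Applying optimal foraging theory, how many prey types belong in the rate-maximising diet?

Profitabilities (E/h, kJ/min): E 33.1, F 23.2, C 17.1, A 14.4, D 11.9. Add prey in this order while the next type's profitability exceeds the intake rate on those already taken.
Rate on top 1: 2.298. F: 23.2 > 2.298 → include.
Rate on top 2: 4.558. C: 17.1 > 4.558 → include.
Rate on top 3: 6.401. A: 14.4 > 6.401 → include.
Rate on top 4: 7.425. D: 11.9 > 7.425 → include.
Optimal diet: E, F, C, A, D — 5 of 5 types.

5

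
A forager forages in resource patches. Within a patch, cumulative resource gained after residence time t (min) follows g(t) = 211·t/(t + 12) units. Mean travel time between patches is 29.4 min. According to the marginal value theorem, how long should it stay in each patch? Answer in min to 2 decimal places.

By the marginal value theorem, leave when the instantaneous gain rate g'(t) equals the habitat-wide average g(t)/(T + t).
g'(t) = 211·12/(t + 12)². Setting 211·12/(t+12)² = 211t/[(t+12)(29.4+t)] gives 12(29.4+t) = t(t+12), so t² = 12×29.4 = 352.8.
t* = √352.8 = 18.78 min.

18.78 min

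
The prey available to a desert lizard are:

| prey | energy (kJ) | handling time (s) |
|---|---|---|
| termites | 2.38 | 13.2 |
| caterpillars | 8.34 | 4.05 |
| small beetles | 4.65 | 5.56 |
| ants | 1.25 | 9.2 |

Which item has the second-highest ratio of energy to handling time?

Profitability E/h (kJ/s): termites = 2.38/13.2 = 0.18, caterpillars = 8.34/4.05 = 2.06, small beetles = 4.65/5.56 = 0.836, ants = 1.25/9.2 = 0.136.
Ranked: caterpillars > small beetles > termites > ants.

small beetles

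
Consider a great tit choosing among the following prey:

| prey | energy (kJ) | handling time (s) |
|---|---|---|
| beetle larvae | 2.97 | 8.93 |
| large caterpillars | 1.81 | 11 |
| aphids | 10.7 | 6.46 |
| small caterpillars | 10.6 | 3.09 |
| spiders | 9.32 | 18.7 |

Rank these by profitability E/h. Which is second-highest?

aphids

In descending order of E/h:
small caterpillars: 10.6/3.09 = 3.43 kJ/s
aphids: 10.7/6.46 = 1.66 kJ/s
spiders: 9.32/18.7 = 0.498 kJ/s
beetle larvae: 2.97/8.93 = 0.333 kJ/s
large caterpillars: 1.81/11 = 0.165 kJ/s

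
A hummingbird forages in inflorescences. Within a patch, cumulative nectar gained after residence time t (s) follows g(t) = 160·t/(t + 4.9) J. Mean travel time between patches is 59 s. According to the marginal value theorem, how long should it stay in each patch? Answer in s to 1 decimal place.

By the marginal value theorem, leave when the instantaneous gain rate g'(t) equals the habitat-wide average g(t)/(T + t).
g'(t) = 160·4.9/(t + 4.9)². Setting 160·4.9/(t+4.9)² = 160t/[(t+4.9)(59+t)] gives 4.9(59+t) = t(t+4.9), so t² = 4.9×59 = 289.1.
t* = √289.1 = 17 s.

17.0 s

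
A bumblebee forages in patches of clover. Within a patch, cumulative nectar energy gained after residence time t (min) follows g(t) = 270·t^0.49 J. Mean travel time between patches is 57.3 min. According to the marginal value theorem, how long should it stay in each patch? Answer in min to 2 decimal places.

55.05 min

By the marginal value theorem, leave when the instantaneous gain rate g'(t) equals the habitat-wide average g(t)/(T + t).
g'(t) = 0.49·270·t^-0.51. Setting 0.49·270·t^-0.51 = 270·t^0.49/(57.3+t) gives 0.49(57.3+t) = t, so 0.51·t = 0.49×57.3.
t* = 0.49×57.3/0.51 = 55.05 min.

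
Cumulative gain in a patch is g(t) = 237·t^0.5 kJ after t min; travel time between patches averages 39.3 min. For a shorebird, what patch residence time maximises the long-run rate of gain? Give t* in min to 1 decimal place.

39.3 min

Optimal t* satisfies g'(t*) = g(t*)/(T + t*).
g'(t) = 0.5·237·t^-0.5. Setting 0.5·237·t^-0.5 = 237·t^0.5/(39.3+t) gives 0.5(39.3+t) = t, so 0.50·t = 0.5×39.3.
t* = 0.5×39.3/0.50 = 39.3 min.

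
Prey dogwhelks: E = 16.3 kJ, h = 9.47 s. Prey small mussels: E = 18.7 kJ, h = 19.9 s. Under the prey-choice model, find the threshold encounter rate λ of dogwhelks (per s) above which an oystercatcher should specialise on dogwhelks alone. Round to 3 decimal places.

Drop small mussels once their profitability E₂/h₂ falls below the rate achievable on dogwhelks alone: E₂/h₂ = λE₁/(1 + λh₁).
Solve for λ: λE₁h₂ = E₂(1 + λh₁) → λ(E₁h₂ − E₂h₁) = E₂ → λ = E₂/(E₁h₂ − E₂h₁).
λ = 18.7/(16.3×19.9 − 18.7×9.47) = 18.7/147.3 = 0.127 per s.

0.127 per s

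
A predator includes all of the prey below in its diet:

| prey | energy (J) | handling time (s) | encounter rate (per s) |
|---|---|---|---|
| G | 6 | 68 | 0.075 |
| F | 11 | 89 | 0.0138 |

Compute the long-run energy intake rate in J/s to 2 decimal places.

R = Σλ_iE_i / (1 + Σλ_ih_i)
Numerator: 0.075×6 + 0.0138×11 = 0.6018
Denominator: 1 + 0.075×68 + 0.0138×89 = 7.328
R = 0.6018/7.328 = 0.08212 J/s

0.08 J/s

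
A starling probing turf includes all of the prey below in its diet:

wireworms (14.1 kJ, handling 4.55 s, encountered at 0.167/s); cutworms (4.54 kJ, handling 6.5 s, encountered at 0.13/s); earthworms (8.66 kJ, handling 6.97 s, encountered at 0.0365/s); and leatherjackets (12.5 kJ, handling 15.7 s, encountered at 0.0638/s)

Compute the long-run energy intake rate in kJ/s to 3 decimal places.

1.051 kJ/s

R = (0.167×14.1 + 0.13×4.54 + 0.0365×8.66 + 0.0638×12.5) / (1 + 0.167×4.55 + 0.13×6.5 + 0.0365×6.97 + 0.0638×15.7) = 4.058/3.861 = 1.051 kJ/s.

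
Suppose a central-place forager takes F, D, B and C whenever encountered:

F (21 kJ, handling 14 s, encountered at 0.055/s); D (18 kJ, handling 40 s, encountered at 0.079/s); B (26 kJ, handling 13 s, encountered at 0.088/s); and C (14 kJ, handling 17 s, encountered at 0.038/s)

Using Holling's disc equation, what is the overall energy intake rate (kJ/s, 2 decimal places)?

0.80 kJ/s

R = (0.055×21 + 0.079×18 + 0.088×26 + 0.038×14) / (1 + 0.055×14 + 0.079×40 + 0.088×13 + 0.038×17) = 5.397/6.72 = 0.8031 kJ/s.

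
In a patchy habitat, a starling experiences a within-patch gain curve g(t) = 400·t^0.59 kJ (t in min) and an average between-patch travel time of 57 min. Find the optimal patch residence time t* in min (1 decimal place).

By the marginal value theorem, leave when the instantaneous gain rate g'(t) equals the habitat-wide average g(t)/(T + t).
g'(t) = 0.59·400·t^-0.41. Setting 0.59·400·t^-0.41 = 400·t^0.59/(57+t) gives 0.59(57+t) = t, so 0.41·t = 0.59×57.
t* = 0.59×57/0.41 = 82.02 min.

82.0 min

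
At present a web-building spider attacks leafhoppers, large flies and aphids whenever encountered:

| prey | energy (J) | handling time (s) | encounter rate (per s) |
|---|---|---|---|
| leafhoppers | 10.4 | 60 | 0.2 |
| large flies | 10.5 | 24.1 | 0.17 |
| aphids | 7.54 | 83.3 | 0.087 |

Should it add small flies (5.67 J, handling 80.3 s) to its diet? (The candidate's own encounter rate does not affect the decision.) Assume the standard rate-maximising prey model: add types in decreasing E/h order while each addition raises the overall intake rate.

No

On leafhoppers, large flies and aphids alone, R = ΣλE/(1+Σλh) = 4.521/24.34 = 0.1857 J/s.
Profitability of small flies: 5.67/80.3 = 0.07061 J/s.
0.07061 < 0.1857, so adding small flies would lower the average — exclude it.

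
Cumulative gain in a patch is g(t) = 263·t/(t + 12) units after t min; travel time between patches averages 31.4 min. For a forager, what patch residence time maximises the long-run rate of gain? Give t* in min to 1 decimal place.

19.4 min

Maximise g(t)/(T+t): set derivative to zero → g'(t)(T+t) = g(t).
g'(t) = 263·12/(t + 12)². Setting 263·12/(t+12)² = 263t/[(t+12)(31.4+t)] gives 12(31.4+t) = t(t+12), so t² = 12×31.4 = 376.8.
t* = √376.8 = 19.41 min.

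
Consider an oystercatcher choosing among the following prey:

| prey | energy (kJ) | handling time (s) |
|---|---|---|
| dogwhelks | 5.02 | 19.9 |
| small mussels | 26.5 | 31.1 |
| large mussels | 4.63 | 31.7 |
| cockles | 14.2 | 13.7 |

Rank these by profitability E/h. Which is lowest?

large mussels

Profitability E/h (kJ/s): dogwhelks = 5.02/19.9 = 0.252, small mussels = 26.5/31.1 = 0.852, large mussels = 4.63/31.7 = 0.146, cockles = 14.2/13.7 = 1.04.
Ranked: cockles > small mussels > dogwhelks > large mussels.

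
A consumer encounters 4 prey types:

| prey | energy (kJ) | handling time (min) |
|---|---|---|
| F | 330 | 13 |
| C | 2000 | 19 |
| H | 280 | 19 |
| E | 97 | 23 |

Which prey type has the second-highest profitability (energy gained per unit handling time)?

F

In descending order of E/h:
C: 2000/19 = 105 kJ/min
F: 330/13 = 25.4 kJ/min
H: 280/19 = 14.7 kJ/min
E: 97/23 = 4.22 kJ/min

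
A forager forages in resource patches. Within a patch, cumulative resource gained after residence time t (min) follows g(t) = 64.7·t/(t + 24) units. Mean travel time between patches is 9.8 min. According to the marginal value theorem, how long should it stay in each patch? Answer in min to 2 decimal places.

15.34 min

Maximise g(t)/(T+t): set derivative to zero → g'(t)(T+t) = g(t).
g'(t) = 64.7·24/(t + 24)². Setting 64.7·24/(t+24)² = 64.7t/[(t+24)(9.8+t)] gives 24(9.8+t) = t(t+24), so t² = 24×9.8 = 235.2.
t* = √235.2 = 15.34 min.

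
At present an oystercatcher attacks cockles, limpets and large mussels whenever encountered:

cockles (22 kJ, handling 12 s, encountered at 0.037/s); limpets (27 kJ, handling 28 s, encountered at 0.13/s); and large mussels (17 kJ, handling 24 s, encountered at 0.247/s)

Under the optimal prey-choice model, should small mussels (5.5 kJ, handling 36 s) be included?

Intake rate on the current diet: R = (0.037×22 + 0.13×27 + 0.247×17) / (1 + 0.037×12 + 0.13×28 + 0.247×24) = 8.523/11.01 = 0.774 kJ/s.
Profitability of small mussels: 5.5/36 = 0.1528 kJ/s.
0.1528 < 0.774, so adding small mussels would lower the average — exclude it.

No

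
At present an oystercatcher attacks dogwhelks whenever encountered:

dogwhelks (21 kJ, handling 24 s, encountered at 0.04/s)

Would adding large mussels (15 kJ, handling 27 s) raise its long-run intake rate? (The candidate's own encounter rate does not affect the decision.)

Current rate: (0.04×21)/(1 + 0.04×24) = 0.4286 kJ/s.
Profitability of large mussels: 15/27 = 0.5556 kJ/s.
0.5556 > 0.4286, so adding large mussels raises the average — include it.

Yes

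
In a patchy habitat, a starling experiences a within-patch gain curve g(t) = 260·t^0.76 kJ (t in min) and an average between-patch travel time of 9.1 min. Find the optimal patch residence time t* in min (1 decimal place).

By the marginal value theorem, leave when the instantaneous gain rate g'(t) equals the habitat-wide average g(t)/(T + t).
g'(t) = 0.76·260·t^-0.24. Setting 0.76·260·t^-0.24 = 260·t^0.76/(9.1+t) gives 0.76(9.1+t) = t, so 0.24·t = 0.76×9.1.
t* = 0.76×9.1/0.24 = 28.82 min.

28.8 min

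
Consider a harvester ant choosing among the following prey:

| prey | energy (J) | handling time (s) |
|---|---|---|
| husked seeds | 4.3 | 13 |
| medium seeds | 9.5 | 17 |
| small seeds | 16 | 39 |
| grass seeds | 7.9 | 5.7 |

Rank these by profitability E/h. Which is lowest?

husked seeds

In descending order of E/h:
grass seeds: 7.9/5.7 = 1.39 J/s
medium seeds: 9.5/17 = 0.559 J/s
small seeds: 16/39 = 0.41 J/s
husked seeds: 4.3/13 = 0.331 J/s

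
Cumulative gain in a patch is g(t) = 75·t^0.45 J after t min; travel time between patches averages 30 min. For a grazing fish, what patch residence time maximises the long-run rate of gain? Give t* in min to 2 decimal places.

24.55 min

By the marginal value theorem, leave when the instantaneous gain rate g'(t) equals the habitat-wide average g(t)/(T + t).
g'(t) = 0.45·75·t^-0.55. Setting 0.45·75·t^-0.55 = 75·t^0.45/(30+t) gives 0.45(30+t) = t, so 0.55·t = 0.45×30.
t* = 0.45×30/0.55 = 24.55 min.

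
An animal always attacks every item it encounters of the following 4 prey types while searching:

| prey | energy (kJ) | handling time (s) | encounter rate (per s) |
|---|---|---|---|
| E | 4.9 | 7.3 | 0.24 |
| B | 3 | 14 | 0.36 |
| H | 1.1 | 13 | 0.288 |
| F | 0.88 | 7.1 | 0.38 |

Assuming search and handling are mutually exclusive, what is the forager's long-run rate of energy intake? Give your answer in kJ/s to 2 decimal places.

Energy encountered per unit search time: 0.24×4.9 + 0.36×3 + 0.288×1.1 + 0.38×0.88 = 2.907 kJ/s.
Handling time per unit search time: 0.24×7.3 + 0.36×14 + 0.288×13 + 0.38×7.1 = 13.23.
Rate = 2.907/(1 + 13.23) = 0.2042 kJ/s.

0.20 kJ/s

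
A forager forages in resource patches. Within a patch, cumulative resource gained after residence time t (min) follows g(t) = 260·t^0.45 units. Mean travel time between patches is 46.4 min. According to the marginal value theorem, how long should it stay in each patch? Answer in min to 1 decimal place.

38.0 min

By the marginal value theorem, leave when the instantaneous gain rate g'(t) equals the habitat-wide average g(t)/(T + t).
g'(t) = 0.45·260·t^-0.55. Setting 0.45·260·t^-0.55 = 260·t^0.45/(46.4+t) gives 0.45(46.4+t) = t, so 0.55·t = 0.45×46.4.
t* = 0.45×46.4/0.55 = 37.96 min.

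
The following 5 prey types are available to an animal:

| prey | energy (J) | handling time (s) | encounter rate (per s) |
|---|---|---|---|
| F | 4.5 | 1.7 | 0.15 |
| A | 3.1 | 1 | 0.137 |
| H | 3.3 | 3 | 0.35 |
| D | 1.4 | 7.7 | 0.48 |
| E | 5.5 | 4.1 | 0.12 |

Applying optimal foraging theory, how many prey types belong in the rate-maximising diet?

Rank by E/h (J/s): A 3.1, F 2.65, E 1.34, H 1.1, D 0.182. Include each in turn until the next type's E/h falls below the running intake rate.
Rate on top 1: 0.3735. F: 2.65 > 0.3735 → include.
Rate on top 2: 0.79. E: 1.34 > 0.79 → include.
Rate on top 3: 0.934. H: 1.1 > 0.934 → include.
Rate on top 4: 0.9934. D: 0.182 < 0.9934 → exclude; stop.
Optimal diet: A, F, E, H — 4 of 5 types.

4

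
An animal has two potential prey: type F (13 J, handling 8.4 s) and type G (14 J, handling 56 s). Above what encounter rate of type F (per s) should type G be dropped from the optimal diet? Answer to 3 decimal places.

Drop type G once their profitability E₂/h₂ falls below the rate achievable on type F alone: E₂/h₂ = λE₁/(1 + λh₁).
Solve for λ: λE₁h₂ = E₂(1 + λh₁) → λ(E₁h₂ − E₂h₁) = E₂ → λ = E₂/(E₁h₂ − E₂h₁).
λ = 14/(13×56 − 14×8.4) = 14/610.4 = 0.02294 per s.

0.023 per s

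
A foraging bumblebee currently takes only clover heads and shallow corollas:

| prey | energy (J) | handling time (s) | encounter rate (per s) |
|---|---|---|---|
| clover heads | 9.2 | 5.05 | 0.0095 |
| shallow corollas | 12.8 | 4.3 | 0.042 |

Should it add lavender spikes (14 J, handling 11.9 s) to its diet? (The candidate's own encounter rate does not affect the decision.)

Intake rate on the current diet: R = (0.0095×9.2 + 0.042×12.8) / (1 + 0.0095×5.05 + 0.042×4.3) = 0.625/1.229 = 0.5087 J/s.
lavender spikes: E/h = 14/11.9 = 1.176 J/s.
Since 1.176 > R, including lavender spikes increases the long-run rate.

Yes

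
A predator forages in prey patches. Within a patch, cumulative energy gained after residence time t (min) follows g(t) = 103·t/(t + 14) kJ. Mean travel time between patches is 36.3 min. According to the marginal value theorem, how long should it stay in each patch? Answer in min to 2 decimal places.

Maximise g(t)/(T+t): set derivative to zero → g'(t)(T+t) = g(t).
g'(t) = 103·14/(t + 14)². Setting 103·14/(t+14)² = 103t/[(t+14)(36.3+t)] gives 14(36.3+t) = t(t+14), so t² = 14×36.3 = 508.2.
t* = √508.2 = 22.54 min.

22.54 min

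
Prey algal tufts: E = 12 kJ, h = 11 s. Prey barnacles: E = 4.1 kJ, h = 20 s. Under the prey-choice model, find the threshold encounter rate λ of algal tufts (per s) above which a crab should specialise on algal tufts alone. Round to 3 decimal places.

0.021 per s

Drop barnacles once their profitability E₂/h₂ falls below the rate achievable on algal tufts alone: E₂/h₂ = λE₁/(1 + λh₁).
Solve for λ: λE₁h₂ = E₂(1 + λh₁) → λ(E₁h₂ − E₂h₁) = E₂ → λ = E₂/(E₁h₂ − E₂h₁).
λ = 4.1/(12×20 − 4.1×11) = 4.1/194.9 = 0.02104 per s.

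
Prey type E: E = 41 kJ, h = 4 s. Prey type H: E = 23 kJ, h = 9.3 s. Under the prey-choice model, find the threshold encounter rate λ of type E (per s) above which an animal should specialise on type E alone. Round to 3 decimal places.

0.080 per s

At the threshold, the rate on type E alone equals the profitability of type H: λ·41/(1 + λ·4) = 23/9.3 = 2.473.
Rearranging, λ(41 − 2.473×4) = 2.473, so λ = 2.473/31.11 = 0.0795 per s.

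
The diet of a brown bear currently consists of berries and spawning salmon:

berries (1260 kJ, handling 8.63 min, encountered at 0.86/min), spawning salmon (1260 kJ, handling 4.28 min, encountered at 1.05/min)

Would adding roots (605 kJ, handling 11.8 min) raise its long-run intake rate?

Intake rate on the current diet: R = (0.86×1260 + 1.05×1260) / (1 + 0.86×8.63 + 1.05×4.28) = 2407/12.92 = 186.3 kJ/min.
Profitability of roots: 605/11.8 = 51.27 kJ/min.
Since 51.27 < R, time spent handling roots is better spent searching.

No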